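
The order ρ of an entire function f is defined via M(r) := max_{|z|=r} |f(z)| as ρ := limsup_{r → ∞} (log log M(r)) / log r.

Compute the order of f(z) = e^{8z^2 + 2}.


|e^{8z^2 + 2}| = e^{Re(8·z^2) + 2} ≤ e^{8|z|^2 + 2} = e^{8r^2 + 2} on |z| = r, so ρ ≤ 2. Choosing z on |z|=r so that 8·z^2 is real positive (always possible by picking arg z appropriately) gives |f(z)| = e^{8r^2 + 2}, matching the bound. The additive constant 2 does not affect log log M(r) ~ 2·log r. Hence ρ = 2.
Therefore ρ = 2.

Order ρ = 2.


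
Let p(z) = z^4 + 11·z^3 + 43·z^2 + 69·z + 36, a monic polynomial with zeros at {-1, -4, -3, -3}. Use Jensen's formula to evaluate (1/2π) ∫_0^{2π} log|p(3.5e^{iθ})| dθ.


Zeros: -4, -3, -3, -1; r = 3.5.
Inside |z| < r: -3, -3, -1. Outside (|z| ≥ r): -4.
p(0) = 36, so log|p(0)| = log(36) = 3.5835.
Apply Jensen: I(r) = log|p(0)| + Σ_k log(r/|z_k|), summed over zeros inside |z| < r.
  log(r/|z_k|) for z_k = -1: log(3.5/1) = 1.2528
  log(r/|z_k|) for z_k = -3: log(3.5/3) = 0.1542
  log(r/|z_k|) for z_k = -3: log(3.5/3) = 0.1542
  Outside zeros (-4) contribute nothing to the Jensen sum.
Sum over inside zeros: 1.5611.
I(r) = log|p(0)| + (inside sum) = 3.5835 + 1.5611 = 5.1446.
Note: since some zeros are outside |z| ≤ r, the simplified n·log(r) form does NOT apply — only the inside zeros contribute.

I(r) ≈ 5.1446.


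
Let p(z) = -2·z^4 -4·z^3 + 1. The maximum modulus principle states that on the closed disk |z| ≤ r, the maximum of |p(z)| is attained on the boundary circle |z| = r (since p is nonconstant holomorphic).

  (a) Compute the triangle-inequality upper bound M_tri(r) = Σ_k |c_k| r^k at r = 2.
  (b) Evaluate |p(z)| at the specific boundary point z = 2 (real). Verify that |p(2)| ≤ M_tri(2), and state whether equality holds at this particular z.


Coefficients: c_0 = 1, c_1 = 0, c_2 = 0, c_3 = -4, c_4 = -2. Radius r = 2.
Part (a). Triangle bound: M_tri(r) = Σ_k |c_k| r^k
  = |1|·2^0 + |0|·2^1 + |0|·2^2 + |-4|·2^3 + |-2|·2^4
  = 1 + 0 + 0 + 32 + 32 = 65.
This bounds M(r) := max_{|z|=r} |p(z)| from above; equality holds iff all terms c_k z^k can be made to align in phase at a single z on |z|=r.
Part (b). At z = 2 (real, on the circle |z| = r):
  p(2) = (1)·2^0 + (0)·2^1 + (0)·2^2 + (-4)·2^3 + (-2)·2^4 = -63.
  |p(2)| = 63.
Check: |p(2)| = 63 ≤ 65 = M_tri(2). ✓ Equality does not hold at z = 2 (the coefficients have mixed signs, so the terms do not all align in phase there).

M_tri(2) = 65; |p(2)| = 63; equality at z=2: no.


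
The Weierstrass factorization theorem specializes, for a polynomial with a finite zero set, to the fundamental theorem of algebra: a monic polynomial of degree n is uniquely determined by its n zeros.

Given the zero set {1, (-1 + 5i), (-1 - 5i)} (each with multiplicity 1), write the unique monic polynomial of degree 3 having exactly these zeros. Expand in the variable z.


The polynomial is p(z) = ∏_{α ∈ S} (z − α), where S = {1, (-1 + 5i), (-1 - 5i)}.
Expanding the product yields: p(z) = z^3 + z^2 + 24·z -26.
Note conjugate pairs combine to real quadratics: (z − (-1+5i))(z − (-1−5i)) = z² + 2z + 26.
The resulting polynomial has degree 3 and real coefficients as required.

p(z) = z^3 + z^2 + 24·z -26.


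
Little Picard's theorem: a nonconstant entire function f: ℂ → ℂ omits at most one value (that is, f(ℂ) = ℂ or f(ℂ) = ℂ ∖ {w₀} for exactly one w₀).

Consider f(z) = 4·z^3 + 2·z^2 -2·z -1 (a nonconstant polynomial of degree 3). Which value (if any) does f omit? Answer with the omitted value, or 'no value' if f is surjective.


Little Picard bounds the complement of f(ℂ) to at most one point.
For every w ∈ ℂ, the equation p(z) − w = 0 is a nonconstant polynomial in z and hence has at least one root by the fundamental theorem of algebra. So p is surjective onto ℂ, omitting no value.

Omitted value: no value.


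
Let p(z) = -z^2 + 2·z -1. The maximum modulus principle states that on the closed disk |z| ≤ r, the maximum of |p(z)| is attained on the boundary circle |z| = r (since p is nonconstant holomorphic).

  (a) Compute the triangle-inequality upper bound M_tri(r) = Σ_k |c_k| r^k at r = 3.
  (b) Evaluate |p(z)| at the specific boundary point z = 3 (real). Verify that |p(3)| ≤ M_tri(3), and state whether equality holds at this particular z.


Coefficients: c_0 = -1, c_1 = 2, c_2 = -1. Radius r = 3.
Part (a). Triangle bound: M_tri(r) = Σ_k |c_k| r^k
  = |-1|·3^0 + |2|·3^1 + |-1|·3^2
  = 1 + 6 + 9 = 16.
This bounds M(r) := max_{|z|=r} |p(z)| from above; equality holds iff all terms c_k z^k can be made to align in phase at a single z on |z|=r.
Part (b). At z = 3 (real, on the circle |z| = r):
  p(3) = (-1)·3^0 + (2)·3^1 + (-1)·3^2 = -4.
  |p(3)| = 4.
Check: |p(3)| = 4 ≤ 16 = M_tri(3). ✓ Equality does not hold at z = 3 (the coefficients have mixed signs, so the terms do not all align in phase there).

M_tri(3) = 16; |p(3)| = 4; equality at z=3: no.


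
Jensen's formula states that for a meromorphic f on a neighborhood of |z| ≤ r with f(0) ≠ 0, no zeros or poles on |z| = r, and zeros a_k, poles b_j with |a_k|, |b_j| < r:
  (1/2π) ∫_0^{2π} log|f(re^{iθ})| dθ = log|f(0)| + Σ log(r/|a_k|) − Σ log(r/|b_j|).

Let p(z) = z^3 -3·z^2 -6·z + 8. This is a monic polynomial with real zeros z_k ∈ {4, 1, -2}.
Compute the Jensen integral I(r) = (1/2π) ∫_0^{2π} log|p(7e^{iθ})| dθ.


Zeros: -2, 1, 4; r = 7.
Inside |z| < r: -2, 1, 4. Outside (|z| ≥ r): ∅.
p(0) = 8, so log|p(0)| = log(8) = 2.0794.
Apply Jensen: I(r) = log|p(0)| + Σ_k log(r/|z_k|), summed over zeros inside |z| < r.
  log(r/|z_k|) for z_k = 4: log(7/4) = 0.5596
  log(r/|z_k|) for z_k = 1: log(7/1) = 1.9459
  log(r/|z_k|) for z_k = -2: log(7/2) = 1.2528
Sum over inside zeros: 3.7583.
I(r) = log|p(0)| + (inside sum) = 2.0794 + 3.7583 = 5.8377.
Closed form (all zeros inside, monic): I(r) = n·log(r) = 3·log(7) = 5.8377. ✓

I(r) ≈ 5.8377.


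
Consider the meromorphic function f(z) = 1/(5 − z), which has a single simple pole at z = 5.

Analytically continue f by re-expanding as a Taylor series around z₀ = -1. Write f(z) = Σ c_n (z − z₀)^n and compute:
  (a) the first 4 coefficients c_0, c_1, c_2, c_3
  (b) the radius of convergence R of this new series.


Let w = z − z₀, so z = z₀ + w.
Then 5 − z = 5 − (z₀ + w) = (5 − z₀) − w = 6 − w.
f(z) = 1/(6 − w) = (1/(6)) · 1/(1 − w/(6)) = Σ_{n≥0} w^n / (6)^(n+1).
So c_n = 1/(6)^(n+1):
  c_0 = 1/(6)^1 = 1/6.
  c_1 = 1/(6)^2 = 1/36.
  c_2 = 1/(6)^3 = 1/216.
  c_3 = 1/(6)^4 = 1/1296.
The series is valid for |w/d| < 1, i.e. |z − z₀| < |d|.
Radius of convergence: R = |5 − z₀| = |6| = 6 (distance from z₀ to the singularity z = 5).

c_0 = 1/6, c_1 = 1/36, c_2 = 1/216, c_3 = 1/1296; R = 6.


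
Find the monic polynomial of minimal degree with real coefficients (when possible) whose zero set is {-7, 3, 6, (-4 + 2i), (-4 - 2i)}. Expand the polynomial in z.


The polynomial is p(z) = ∏_{α ∈ S} (z − α), where S = {-7, 3, 6, (-4 + 2i), (-4 - 2i)}.
Expanding the product yields: p(z) = z^5 + 6·z^4 -41·z^3 -274·z^2 + 108·z + 2520.
Note conjugate pairs combine to real quadratics: (z − (-4+2i))(z − (-4−2i)) = z² + 8z + 20.
The resulting polynomial has degree 5 and real coefficients as required.

p(z) = z^5 + 6·z^4 -41·z^3 -274·z^2 + 108·z + 2520.


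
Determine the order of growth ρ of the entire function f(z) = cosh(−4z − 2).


cosh(w) is a linear combination of e^{iw} and e^{−iw} (or e^w, e^{−w} in the hyperbolic case), so |cosh(w)| ≤ e^{|w|}. With w = −4z − 2, |w| ≤ 4|z| + 2 = 4r + 2 on |z| = r, giving M(r) ≤ e^{4r + 2}, so ρ ≤ 1. On a suitable ray (z = it for sin/cos; z = t for sinh/cosh, t real → ∞), |cosh(−4z − 2)| grows like e^{4|t|}/2, so ρ ≥ 1. Hence ρ = 1.
Therefore ρ = 1.

Order ρ = 1.


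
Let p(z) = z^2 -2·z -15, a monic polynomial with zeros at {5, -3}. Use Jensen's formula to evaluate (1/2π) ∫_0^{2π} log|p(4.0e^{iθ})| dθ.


Zeros: -3, 5; r = 4.0.
Inside |z| < r: -3. Outside (|z| ≥ r): 5.
p(0) = -15, so log|p(0)| = log(15) = 2.7081.
Apply Jensen: I(r) = log|p(0)| + Σ_k log(r/|z_k|), summed over zeros inside |z| < r.
  log(r/|z_k|) for z_k = -3: log(4.0/3) = 0.2877
  Outside zeros (5) contribute nothing to the Jensen sum.
Sum over inside zeros: 0.2877.
I(r) = log|p(0)| + (inside sum) = 2.7081 + 0.2877 = 2.9957.
Note: since some zeros are outside |z| ≤ r, the simplified n·log(r) form does NOT apply — only the inside zeros contribute.

I(r) ≈ 2.9957.


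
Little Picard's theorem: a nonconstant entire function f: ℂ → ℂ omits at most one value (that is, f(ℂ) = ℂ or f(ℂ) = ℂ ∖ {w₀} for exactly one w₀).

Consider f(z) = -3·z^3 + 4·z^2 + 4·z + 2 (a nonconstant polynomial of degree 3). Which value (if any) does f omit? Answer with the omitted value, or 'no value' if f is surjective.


Little Picard bounds the complement of f(ℂ) to at most one point.
For every w ∈ ℂ, the equation p(z) − w = 0 is a nonconstant polynomial in z and hence has at least one root by the fundamental theorem of algebra. So p is surjective onto ℂ, omitting no value.

Omitted value: no value.


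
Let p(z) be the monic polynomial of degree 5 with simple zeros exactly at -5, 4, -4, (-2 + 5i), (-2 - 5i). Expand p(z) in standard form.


The polynomial is p(z) = ∏_{α ∈ S} (z − α), where S = {-5, 4, -4, (-2 + 5i), (-2 - 5i)}.
Expanding the product yields: p(z) = z^5 + 9·z^4 + 33·z^3 + z^2 -784·z -2320.
Note conjugate pairs combine to real quadratics: (z − (-2+5i))(z − (-2−5i)) = z² + 4z + 29.
The resulting polynomial has degree 5 and real coefficients as required.

p(z) = z^5 + 9·z^4 + 33·z^3 + z^2 -784·z -2320.


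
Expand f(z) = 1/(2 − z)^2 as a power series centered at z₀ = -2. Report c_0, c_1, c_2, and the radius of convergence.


Let w = z − z₀, so z = z₀ + w.
Then 2 − z = 2 − (z₀ + w) = (2 − z₀) − w = 4 − w.
f(z) = 1/(4 − w)^2 = (1/(4)^2) · (1 − w/(4))^{−2}.
By the binomial series (1−u)^{−2} = Σ_{n≥0} C(n+1, 1) u^n for |u|<1, with u = w/(4):
  c_n = C(n+1, 1) / (4)^(n+2).
  c_0 = 1/(4)^2 = 1/16.
  c_1 = 2/(4)^3 = 1/32.
  c_2 = 3/(4)^4 = 3/256.
The series is valid for |w/d| < 1, i.e. |z − z₀| < |d|.
Radius of convergence: R = |2 − z₀| = |4| = 4 (distance from z₀ to the singularity z = 2).

c_0 = 1/16, c_1 = 1/32, c_2 = 3/256; R = 4.


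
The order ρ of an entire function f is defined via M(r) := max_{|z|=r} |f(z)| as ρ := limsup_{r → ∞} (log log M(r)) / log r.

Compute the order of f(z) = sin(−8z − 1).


sin(w) is a linear combination of e^{iw} and e^{−iw} (or e^w, e^{−w} in the hyperbolic case), so |sin(w)| ≤ e^{|w|}. With w = −8z − 1, |w| ≤ 8|z| + 1 = 8r + 1 on |z| = r, giving M(r) ≤ e^{8r + 1}, so ρ ≤ 1. On a suitable ray (z = it for sin/cos; z = t for sinh/cosh, t real → ∞), |sin(−8z − 1)| grows like e^{8|t|}/2, so ρ ≥ 1. Hence ρ = 1.
Therefore ρ = 1.

Order ρ = 1.


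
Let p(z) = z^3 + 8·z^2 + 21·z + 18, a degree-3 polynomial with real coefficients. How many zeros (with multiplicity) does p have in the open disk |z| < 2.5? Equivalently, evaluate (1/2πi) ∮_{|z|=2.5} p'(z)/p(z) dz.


The zeros of p are: -2, -3, -3.
Their magnitudes are: 2, 3, 3.
Zeros with |z| < R = 2.5: -2.
Count = 1.
By the argument principle, (1/2πi) ∮_{|z|=R} p'(z)/p(z) dz equals exactly this count.

Number of zeros inside |z| < 2.5: 1.


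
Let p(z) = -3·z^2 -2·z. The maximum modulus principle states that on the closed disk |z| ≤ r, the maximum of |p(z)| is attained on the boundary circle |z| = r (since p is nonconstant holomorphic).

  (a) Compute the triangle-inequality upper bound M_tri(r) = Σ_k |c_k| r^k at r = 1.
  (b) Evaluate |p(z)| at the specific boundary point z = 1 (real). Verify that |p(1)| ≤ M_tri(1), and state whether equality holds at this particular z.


Coefficients: c_0 = 0, c_1 = -2, c_2 = -3. Radius r = 1.
Part (a). Triangle bound: M_tri(r) = Σ_k |c_k| r^k
  = |0|·1^0 + |-2|·1^1 + |-3|·1^2
  = 0 + 2 + 3 = 5.
This bounds M(r) := max_{|z|=r} |p(z)| from above; equality holds iff all terms c_k z^k can be made to align in phase at a single z on |z|=r.
Part (b). At z = 1 (real, on the circle |z| = r):
  p(1) = (0)·1^0 + (-2)·1^1 + (-3)·1^2 = -5.
  |p(1)| = 5.
Since all nonzero coefficients share the same sign, |p(1)| = 5 = M_tri(1); the triangle bound is attained at z = 1, so in fact M(r) = 5.

M_tri(1) = 5; |p(1)| = 5; equality at z=1: yes.


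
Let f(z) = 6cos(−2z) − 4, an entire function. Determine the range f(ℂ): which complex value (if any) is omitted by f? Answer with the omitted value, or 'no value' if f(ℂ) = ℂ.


Little Picard bounds the complement of f(ℂ) to at most one point.
cos is entire and surjective onto ℂ: for every w ∈ ℂ, cos(ζ) = w has a solution ζ ∈ ℂ (e.g., via the complex inverse arccos). With ζ = −2z this gives z = ζ/(-2). Then 6·cos(−2z) takes every value in 6·ℂ = ℂ, and adding -4 is a bijection of ℂ. So f is surjective and omits no value. (Note: only on the real line is cos bounded by [−1, 1].)

Omitted value: no value.


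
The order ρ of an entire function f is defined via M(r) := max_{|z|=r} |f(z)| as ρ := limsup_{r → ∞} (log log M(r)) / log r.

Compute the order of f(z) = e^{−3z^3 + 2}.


|e^{−3z^3 + 2}| = e^{Re(-3·z^3) + 2} ≤ e^{3|z|^3 + 2} = e^{3r^3 + 2} on |z| = r, so ρ ≤ 3. Choosing z on |z|=r so that -3·z^3 is real positive (always possible by picking arg z appropriately) gives |f(z)| = e^{3r^3 + 2}, matching the bound. The additive constant 2 does not affect log log M(r) ~ 3·log r. Hence ρ = 3.
Therefore ρ = 3.

Order ρ = 3.


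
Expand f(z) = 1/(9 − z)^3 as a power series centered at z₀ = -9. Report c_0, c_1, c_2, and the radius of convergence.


Let w = z − z₀, so z = z₀ + w.
Then 9 − z = 9 − (z₀ + w) = (9 − z₀) − w = 18 − w.
f(z) = 1/(18 − w)^3 = (1/(18)^3) · (1 − w/(18))^{−3}.
By the binomial series (1−u)^{−3} = Σ_{n≥0} C(n+2, 2) u^n for |u|<1, with u = w/(18):
  c_n = C(n+2, 2) / (18)^(n+3).
  c_0 = 1/(18)^3 = 1/5832.
  c_1 = 3/(18)^4 = 1/34992.
  c_2 = 6/(18)^5 = 1/314928.
The series is valid for |w/d| < 1, i.e. |z − z₀| < |d|.
Radius of convergence: R = |9 − z₀| = |18| = 18 (distance from z₀ to the singularity z = 9).

c_0 = 1/5832, c_1 = 1/34992, c_2 = 1/314928; R = 18.


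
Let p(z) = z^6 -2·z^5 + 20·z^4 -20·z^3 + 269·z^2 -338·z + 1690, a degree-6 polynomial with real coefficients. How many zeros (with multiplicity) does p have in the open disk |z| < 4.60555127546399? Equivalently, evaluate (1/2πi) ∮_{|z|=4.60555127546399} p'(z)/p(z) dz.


The zeros of p are: (1 + 3i), (1 - 3i), (-2 + 3i), (-2 - 3i), (2 + 3i), (2 - 3i).
Their magnitudes are: 3.162, 3.162, 3.606, 3.606, 3.606, 3.606.
Zeros with |z| < R = 4.60555127546399: (1 + 3i), (1 - 3i), (-2 + 3i), (-2 - 3i), (2 + 3i), (2 - 3i).
Count = 6.
By the argument principle, (1/2πi) ∮_{|z|=R} p'(z)/p(z) dz equals exactly this count.

Number of zeros inside |z| < 4.60555127546399: 6.


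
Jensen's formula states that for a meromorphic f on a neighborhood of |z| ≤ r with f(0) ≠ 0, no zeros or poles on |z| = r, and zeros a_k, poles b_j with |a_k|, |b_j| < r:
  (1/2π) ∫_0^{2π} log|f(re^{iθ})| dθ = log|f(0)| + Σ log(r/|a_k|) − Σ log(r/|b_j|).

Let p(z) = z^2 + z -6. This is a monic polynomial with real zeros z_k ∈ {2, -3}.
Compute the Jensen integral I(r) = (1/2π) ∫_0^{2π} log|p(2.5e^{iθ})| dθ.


Zeros: -3, 2; r = 2.5.
Inside |z| < r: 2. Outside (|z| ≥ r): -3.
p(0) = -6, so log|p(0)| = log(6) = 1.7918.
Apply Jensen: I(r) = log|p(0)| + Σ_k log(r/|z_k|), summed over zeros inside |z| < r.
  log(r/|z_k|) for z_k = 2: log(2.5/2) = 0.2231
  Outside zeros (-3) contribute nothing to the Jensen sum.
Sum over inside zeros: 0.2231.
I(r) = log|p(0)| + (inside sum) = 1.7918 + 0.2231 = 2.0149.
Note: since some zeros are outside |z| ≤ r, the simplified n·log(r) form does NOT apply — only the inside zeros contribute.

I(r) ≈ 2.0149.


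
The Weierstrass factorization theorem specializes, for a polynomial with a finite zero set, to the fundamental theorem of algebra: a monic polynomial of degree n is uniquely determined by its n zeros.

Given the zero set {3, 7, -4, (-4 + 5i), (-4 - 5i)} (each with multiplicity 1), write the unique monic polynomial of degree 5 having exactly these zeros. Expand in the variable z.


The polynomial is p(z) = ∏_{α ∈ S} (z − α), where S = {3, 7, -4, (-4 + 5i), (-4 - 5i)}.
Expanding the product yields: p(z) = z^5 + 2·z^4 -26·z^3 -314·z^2 -107·z + 3444.
Note conjugate pairs combine to real quadratics: (z − (-4+5i))(z − (-4−5i)) = z² + 8z + 41.
The resulting polynomial has degree 5 and real coefficients as required.

p(z) = z^5 + 2·z^4 -26·z^3 -314·z^2 -107·z + 3444.


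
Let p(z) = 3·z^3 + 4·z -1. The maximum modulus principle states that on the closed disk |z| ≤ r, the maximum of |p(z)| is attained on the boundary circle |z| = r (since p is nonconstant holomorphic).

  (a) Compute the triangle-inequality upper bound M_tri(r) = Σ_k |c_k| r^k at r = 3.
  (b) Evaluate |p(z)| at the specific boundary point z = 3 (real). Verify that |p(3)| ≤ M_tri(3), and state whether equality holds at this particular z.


Coefficients: c_0 = -1, c_1 = 4, c_2 = 0, c_3 = 3. Radius r = 3.
Part (a). Triangle bound: M_tri(r) = Σ_k |c_k| r^k
  = |-1|·3^0 + |4|·3^1 + |0|·3^2 + |3|·3^3
  = 1 + 12 + 0 + 81 = 94.
This bounds M(r) := max_{|z|=r} |p(z)| from above; equality holds iff all terms c_k z^k can be made to align in phase at a single z on |z|=r.
Part (b). At z = 3 (real, on the circle |z| = r):
  p(3) = (-1)·3^0 + (4)·3^1 + (0)·3^2 + (3)·3^3 = 92.
  |p(3)| = 92.
Check: |p(3)| = 92 ≤ 94 = M_tri(3). ✓ Equality does not hold at z = 3 (the coefficients have mixed signs, so the terms do not all align in phase there).

M_tri(3) = 94; |p(3)| = 92; equality at z=3: no.


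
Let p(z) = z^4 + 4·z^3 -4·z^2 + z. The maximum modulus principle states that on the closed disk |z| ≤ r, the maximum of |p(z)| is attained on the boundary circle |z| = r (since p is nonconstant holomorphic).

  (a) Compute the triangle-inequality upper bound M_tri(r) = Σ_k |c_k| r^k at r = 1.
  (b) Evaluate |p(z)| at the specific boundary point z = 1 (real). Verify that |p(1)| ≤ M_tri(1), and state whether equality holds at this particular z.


Coefficients: c_0 = 0, c_1 = 1, c_2 = -4, c_3 = 4, c_4 = 1. Radius r = 1.
Part (a). Triangle bound: M_tri(r) = Σ_k |c_k| r^k
  = |0|·1^0 + |1|·1^1 + |-4|·1^2 + |4|·1^3 + |1|·1^4
  = 0 + 1 + 4 + 4 + 1 = 10.
This bounds M(r) := max_{|z|=r} |p(z)| from above; equality holds iff all terms c_k z^k can be made to align in phase at a single z on |z|=r.
Part (b). At z = 1 (real, on the circle |z| = r):
  p(1) = (0)·1^0 + (1)·1^1 + (-4)·1^2 + (4)·1^3 + (1)·1^4 = 2.
  |p(1)| = 2.
Check: |p(1)| = 2 ≤ 10 = M_tri(1). ✓ Equality does not hold at z = 1 (the coefficients have mixed signs, so the terms do not all align in phase there).

M_tri(1) = 10; |p(1)| = 2; equality at z=1: no.


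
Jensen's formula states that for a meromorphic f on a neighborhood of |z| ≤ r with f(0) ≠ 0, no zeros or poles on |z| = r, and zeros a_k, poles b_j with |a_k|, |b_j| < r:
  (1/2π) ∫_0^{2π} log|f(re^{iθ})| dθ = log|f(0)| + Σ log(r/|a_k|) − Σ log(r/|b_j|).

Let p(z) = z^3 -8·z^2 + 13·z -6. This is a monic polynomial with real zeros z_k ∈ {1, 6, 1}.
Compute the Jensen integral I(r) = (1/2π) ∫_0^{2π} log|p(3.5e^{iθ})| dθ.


Zeros: 1, 1, 6; r = 3.5.
Inside |z| < r: 1, 1. Outside (|z| ≥ r): 6.
p(0) = -6, so log|p(0)| = log(6) = 1.7918.
Apply Jensen: I(r) = log|p(0)| + Σ_k log(r/|z_k|), summed over zeros inside |z| < r.
  log(r/|z_k|) for z_k = 1: log(3.5/1) = 1.2528
  log(r/|z_k|) for z_k = 1: log(3.5/1) = 1.2528
  Outside zeros (6) contribute nothing to the Jensen sum.
Sum over inside zeros: 2.5055.
I(r) = log|p(0)| + (inside sum) = 1.7918 + 2.5055 = 4.2973.
Note: since some zeros are outside |z| ≤ r, the simplified n·log(r) form does NOT apply — only the inside zeros contribute.

I(r) ≈ 4.2973.


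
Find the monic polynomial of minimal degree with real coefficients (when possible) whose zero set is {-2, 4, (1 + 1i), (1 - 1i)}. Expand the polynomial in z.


The polynomial is p(z) = ∏_{α ∈ S} (z − α), where S = {-2, 4, (1 + 1i), (1 - 1i)}.
Expanding the product yields: p(z) = z^4 -4·z^3 -2·z^2 + 12·z -16.
Note conjugate pairs combine to real quadratics: (z − (1+1i))(z − (1−1i)) = z² − 2z + 2.
The resulting polynomial has degree 4 and real coefficients as required.

p(z) = z^4 -4·z^3 -2·z^2 + 12·z -16.


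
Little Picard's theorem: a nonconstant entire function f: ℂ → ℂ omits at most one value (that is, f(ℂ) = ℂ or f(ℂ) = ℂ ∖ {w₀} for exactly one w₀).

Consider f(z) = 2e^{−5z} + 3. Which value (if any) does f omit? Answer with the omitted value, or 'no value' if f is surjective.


Little Picard bounds the complement of f(ℂ) to at most one point.
e^{−5z} is never zero on ℂ, so 2·e^{−5z} takes every value in ℂ ∖ {0}. Adding 3 shifts the range to ℂ ∖ {3}. Thus f omits exactly the value 3.

Omitted value: 3.


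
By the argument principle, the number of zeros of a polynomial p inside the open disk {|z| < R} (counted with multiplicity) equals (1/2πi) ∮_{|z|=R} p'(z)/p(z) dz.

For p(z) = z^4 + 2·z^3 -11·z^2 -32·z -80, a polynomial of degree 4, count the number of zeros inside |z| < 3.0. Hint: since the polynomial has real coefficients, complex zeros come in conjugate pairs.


The zeros of p are: (-1 + 2i), (-1 - 2i), 4, -4.
Their magnitudes are: 2.236, 2.236, 4, 4.
Zeros with |z| < R = 3.0: (-1 + 2i), (-1 - 2i).
Count = 2.
By the argument principle, (1/2πi) ∮_{|z|=R} p'(z)/p(z) dz equals exactly this count.

Number of zeros inside |z| < 3.0: 2.


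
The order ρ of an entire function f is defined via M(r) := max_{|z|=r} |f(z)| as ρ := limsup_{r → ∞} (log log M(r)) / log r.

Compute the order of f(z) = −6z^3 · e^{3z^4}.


M(r) = max_{|z|=r} |-6|·|z|^3·|e^{3z^4}| = 6·r^3 · e^{3r^4} (the factors attain their maxima compatibly on |z|=r). Then log M(r) = log 6 + 3·log r + 3r^4, dominated by the last term, so log log M(r) ~ 4·log r. The polynomial factor -6z^3 contributes only a log r term and does not affect the order. ρ = 4.
Therefore ρ = 4.

Order ρ = 4.


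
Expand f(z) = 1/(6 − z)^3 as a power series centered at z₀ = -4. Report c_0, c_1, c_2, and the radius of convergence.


Let w = z − z₀, so z = z₀ + w.
Then 6 − z = 6 − (z₀ + w) = (6 − z₀) − w = 10 − w.
f(z) = 1/(10 − w)^3 = (1/(10)^3) · (1 − w/(10))^{−3}.
By the binomial series (1−u)^{−3} = Σ_{n≥0} C(n+2, 2) u^n for |u|<1, with u = w/(10):
  c_n = C(n+2, 2) / (10)^(n+3).
  c_0 = 1/(10)^3 = 1/1000.
  c_1 = 3/(10)^4 = 3/10000.
  c_2 = 6/(10)^5 = 3/50000.
The series is valid for |w/d| < 1, i.e. |z − z₀| < |d|.
Radius of convergence: R = |6 − z₀| = |10| = 10 (distance from z₀ to the singularity z = 6).

c_0 = 1/1000, c_1 = 3/10000, c_2 = 3/50000; R = 10.


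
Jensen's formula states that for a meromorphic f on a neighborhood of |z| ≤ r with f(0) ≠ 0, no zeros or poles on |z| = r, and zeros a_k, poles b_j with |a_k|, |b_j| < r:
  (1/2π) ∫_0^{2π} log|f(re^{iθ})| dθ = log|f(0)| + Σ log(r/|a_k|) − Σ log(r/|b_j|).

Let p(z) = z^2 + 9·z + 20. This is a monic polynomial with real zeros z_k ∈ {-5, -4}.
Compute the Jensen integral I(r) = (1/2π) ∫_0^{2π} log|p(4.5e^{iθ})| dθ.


Zeros: -5, -4; r = 4.5.
Inside |z| < r: -4. Outside (|z| ≥ r): -5.
p(0) = 20, so log|p(0)| = log(20) = 2.9957.
Apply Jensen: I(r) = log|p(0)| + Σ_k log(r/|z_k|), summed over zeros inside |z| < r.
  log(r/|z_k|) for z_k = -4: log(4.5/4) = 0.1178
  Outside zeros (-5) contribute nothing to the Jensen sum.
Sum over inside zeros: 0.1178.
I(r) = log|p(0)| + (inside sum) = 2.9957 + 0.1178 = 3.1135.
Note: since some zeros are outside |z| ≤ r, the simplified n·log(r) form does NOT apply — only the inside zeros contribute.

I(r) ≈ 3.1135.


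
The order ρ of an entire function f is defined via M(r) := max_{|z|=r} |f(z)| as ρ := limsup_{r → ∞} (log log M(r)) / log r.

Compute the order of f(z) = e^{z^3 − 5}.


|e^{z^3 − 5}| = e^{Re(1·z^3) + -5} ≤ e^{1|z|^3 + -5} = e^{1r^3 + -5} on |z| = r, so ρ ≤ 3. Choosing z on |z|=r so that 1·z^3 is real positive (always possible by picking arg z appropriately) gives |f(z)| = e^{1r^3 + -5}, matching the bound. The additive constant -5 does not affect log log M(r) ~ 3·log r. Hence ρ = 3.
Therefore ρ = 3.

Order ρ = 3.


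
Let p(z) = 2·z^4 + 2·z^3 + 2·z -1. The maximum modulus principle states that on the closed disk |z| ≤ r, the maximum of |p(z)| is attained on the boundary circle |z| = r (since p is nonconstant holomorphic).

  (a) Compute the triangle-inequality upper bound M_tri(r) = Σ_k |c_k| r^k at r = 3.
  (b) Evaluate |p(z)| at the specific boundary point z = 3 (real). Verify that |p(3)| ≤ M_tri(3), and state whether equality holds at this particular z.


Coefficients: c_0 = -1, c_1 = 2, c_2 = 0, c_3 = 2, c_4 = 2. Radius r = 3.
Part (a). Triangle bound: M_tri(r) = Σ_k |c_k| r^k
  = |-1|·3^0 + |2|·3^1 + |0|·3^2 + |2|·3^3 + |2|·3^4
  = 1 + 6 + 0 + 54 + 162 = 223.
This bounds M(r) := max_{|z|=r} |p(z)| from above; equality holds iff all terms c_k z^k can be made to align in phase at a single z on |z|=r.
Part (b). At z = 3 (real, on the circle |z| = r):
  p(3) = (-1)·3^0 + (2)·3^1 + (0)·3^2 + (2)·3^3 + (2)·3^4 = 221.
  |p(3)| = 221.
Check: |p(3)| = 221 ≤ 223 = M_tri(3). ✓ Equality does not hold at z = 3 (the coefficients have mixed signs, so the terms do not all align in phase there).

M_tri(3) = 223; |p(3)| = 221; equality at z=3: no.


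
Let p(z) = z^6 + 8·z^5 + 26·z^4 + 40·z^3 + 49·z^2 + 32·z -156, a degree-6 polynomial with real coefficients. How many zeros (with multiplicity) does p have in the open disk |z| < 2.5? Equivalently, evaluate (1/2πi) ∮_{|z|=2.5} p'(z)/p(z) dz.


The zeros of p are: -3, (0 + 2i), (0 - 2i), 1, (-3 + 2i), (-3 - 2i).
Their magnitudes are: 3, 2, 2, 1, 3.606, 3.606.
Zeros with |z| < R = 2.5: (0 + 2i), (0 - 2i), 1.
Count = 3.
By the argument principle, (1/2πi) ∮_{|z|=R} p'(z)/p(z) dz equals exactly this count.

Number of zeros inside |z| < 2.5: 3.


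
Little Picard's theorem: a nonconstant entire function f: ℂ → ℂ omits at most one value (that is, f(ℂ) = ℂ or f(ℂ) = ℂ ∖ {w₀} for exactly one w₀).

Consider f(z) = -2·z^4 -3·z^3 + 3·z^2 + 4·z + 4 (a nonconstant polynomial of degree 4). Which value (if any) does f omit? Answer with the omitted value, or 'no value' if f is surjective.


Little Picard bounds the complement of f(ℂ) to at most one point.
For every w ∈ ℂ, the equation p(z) − w = 0 is a nonconstant polynomial in z and hence has at least one root by the fundamental theorem of algebra. So p is surjective onto ℂ, omitting no value.

Omitted value: no value.


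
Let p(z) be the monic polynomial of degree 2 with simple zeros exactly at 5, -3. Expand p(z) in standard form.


The polynomial is p(z) = ∏_{α ∈ S} (z − α), where S = {5, -3}.
Expanding the product yields: p(z) = z^2 -2·z -15.
The resulting polynomial has degree 2 and real coefficients as required.

p(z) = z^2 -2·z -15.


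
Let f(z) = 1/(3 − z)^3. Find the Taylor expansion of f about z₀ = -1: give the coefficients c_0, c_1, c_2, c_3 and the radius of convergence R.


Let w = z − z₀, so z = z₀ + w.
Then 3 − z = 3 − (z₀ + w) = (3 − z₀) − w = 4 − w.
f(z) = 1/(4 − w)^3 = (1/(4)^3) · (1 − w/(4))^{−3}.
By the binomial series (1−u)^{−3} = Σ_{n≥0} C(n+2, 2) u^n for |u|<1, with u = w/(4):
  c_n = C(n+2, 2) / (4)^(n+3).
  c_0 = 1/(4)^3 = 1/64.
  c_1 = 3/(4)^4 = 3/256.
  c_2 = 6/(4)^5 = 3/512.
  c_3 = 10/(4)^6 = 5/2048.
The series is valid for |w/d| < 1, i.e. |z − z₀| < |d|.
Radius of convergence: R = |3 − z₀| = |4| = 4 (distance from z₀ to the singularity z = 3).

c_0 = 1/64, c_1 = 3/256, c_2 = 3/512, c_3 = 5/2048; R = 4.


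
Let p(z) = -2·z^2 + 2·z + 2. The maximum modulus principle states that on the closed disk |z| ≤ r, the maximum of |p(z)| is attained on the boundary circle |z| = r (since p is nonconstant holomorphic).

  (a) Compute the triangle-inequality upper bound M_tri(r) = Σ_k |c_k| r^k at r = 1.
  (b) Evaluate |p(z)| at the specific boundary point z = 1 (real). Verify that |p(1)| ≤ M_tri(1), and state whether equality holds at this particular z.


Coefficients: c_0 = 2, c_1 = 2, c_2 = -2. Radius r = 1.
Part (a). Triangle bound: M_tri(r) = Σ_k |c_k| r^k
  = |2|·1^0 + |2|·1^1 + |-2|·1^2
  = 2 + 2 + 2 = 6.
This bounds M(r) := max_{|z|=r} |p(z)| from above; equality holds iff all terms c_k z^k can be made to align in phase at a single z on |z|=r.
Part (b). At z = 1 (real, on the circle |z| = r):
  p(1) = (2)·1^0 + (2)·1^1 + (-2)·1^2 = 2.
  |p(1)| = 2.
Check: |p(1)| = 2 ≤ 6 = M_tri(1). ✓ Equality does not hold at z = 1 (the coefficients have mixed signs, so the terms do not all align in phase there).

M_tri(1) = 6; |p(1)| = 2; equality at z=1: no.


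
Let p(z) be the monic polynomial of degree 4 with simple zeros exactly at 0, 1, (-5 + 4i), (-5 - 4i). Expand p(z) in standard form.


The polynomial is p(z) = ∏_{α ∈ S} (z − α), where S = {0, 1, (-5 + 4i), (-5 - 4i)}.
Expanding the product yields: p(z) = z^4 + 9·z^3 + 31·z^2 -41·z.
Note conjugate pairs combine to real quadratics: (z − (-5+4i))(z − (-5−4i)) = z² + 10z + 41.
The resulting polynomial has degree 4 and real coefficients as required.

p(z) = z^4 + 9·z^3 + 31·z^2 -41·z.


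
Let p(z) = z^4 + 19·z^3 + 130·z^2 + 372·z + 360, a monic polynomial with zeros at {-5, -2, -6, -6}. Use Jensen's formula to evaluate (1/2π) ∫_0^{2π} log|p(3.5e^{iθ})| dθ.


Zeros: -6, -6, -5, -2; r = 3.5.
Inside |z| < r: -2. Outside (|z| ≥ r): -6, -6, -5.
p(0) = 360, so log|p(0)| = log(360) = 5.8861.
Apply Jensen: I(r) = log|p(0)| + Σ_k log(r/|z_k|), summed over zeros inside |z| < r.
  log(r/|z_k|) for z_k = -2: log(3.5/2) = 0.5596
  Outside zeros (-6, -6, -5) contribute nothing to the Jensen sum.
Sum over inside zeros: 0.5596.
I(r) = log|p(0)| + (inside sum) = 5.8861 + 0.5596 = 6.4457.
Note: since some zeros are outside |z| ≤ r, the simplified n·log(r) form does NOT apply — only the inside zeros contribute.

I(r) ≈ 6.4457.


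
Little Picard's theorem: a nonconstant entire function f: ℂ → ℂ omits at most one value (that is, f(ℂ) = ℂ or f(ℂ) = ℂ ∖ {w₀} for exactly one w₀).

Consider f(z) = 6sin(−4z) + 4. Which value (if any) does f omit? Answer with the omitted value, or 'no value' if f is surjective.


Little Picard bounds the complement of f(ℂ) to at most one point.
sin is entire and surjective onto ℂ: for every w ∈ ℂ, sin(ζ) = w has a solution ζ ∈ ℂ (e.g., via the complex inverse arcsin). With ζ = −4z this gives z = ζ/(-4). Then 6·sin(−4z) takes every value in 6·ℂ = ℂ, and adding 4 is a bijection of ℂ. So f is surjective and omits no value. (Note: only on the real line is sin bounded by [−1, 1].)

Omitted value: no value.


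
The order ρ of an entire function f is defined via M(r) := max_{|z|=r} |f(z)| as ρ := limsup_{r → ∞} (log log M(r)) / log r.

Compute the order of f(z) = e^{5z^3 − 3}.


|e^{5z^3 − 3}| = e^{Re(5·z^3) + -3} ≤ e^{5|z|^3 + -3} = e^{5r^3 + -3} on |z| = r, so ρ ≤ 3. Choosing z on |z|=r so that 5·z^3 is real positive (always possible by picking arg z appropriately) gives |f(z)| = e^{5r^3 + -3}, matching the bound. The additive constant -3 does not affect log log M(r) ~ 3·log r. Hence ρ = 3.
Therefore ρ = 3.

Order ρ = 3.


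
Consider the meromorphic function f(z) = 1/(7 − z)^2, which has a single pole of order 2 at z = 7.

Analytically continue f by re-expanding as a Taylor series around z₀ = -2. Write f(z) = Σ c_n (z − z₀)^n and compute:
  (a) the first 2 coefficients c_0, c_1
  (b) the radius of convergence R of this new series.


Let w = z − z₀, so z = z₀ + w.
Then 7 − z = 7 − (z₀ + w) = (7 − z₀) − w = 9 − w.
f(z) = 1/(9 − w)^2 = (1/(9)^2) · (1 − w/(9))^{−2}.
By the binomial series (1−u)^{−2} = Σ_{n≥0} C(n+1, 1) u^n for |u|<1, with u = w/(9):
  c_n = C(n+1, 1) / (9)^(n+2).
  c_0 = 1/(9)^2 = 1/81.
  c_1 = 2/(9)^3 = 2/729.
The series is valid for |w/d| < 1, i.e. |z − z₀| < |d|.
Radius of convergence: R = |7 − z₀| = |9| = 9 (distance from z₀ to the singularity z = 7).

c_0 = 1/81, c_1 = 2/729; R = 9.


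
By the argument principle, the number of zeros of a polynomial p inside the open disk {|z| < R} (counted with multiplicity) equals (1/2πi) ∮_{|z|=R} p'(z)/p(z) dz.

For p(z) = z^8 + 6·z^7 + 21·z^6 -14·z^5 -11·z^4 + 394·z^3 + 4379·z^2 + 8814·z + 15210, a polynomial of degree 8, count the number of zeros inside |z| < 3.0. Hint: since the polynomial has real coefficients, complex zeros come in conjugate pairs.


The zeros of p are: (3 + 2i), (3 - 2i), (-1 + 2i), (-1 - 2i), (-3 + 3i), (-3 - 3i), (-2 + 3i), (-2 - 3i).
Their magnitudes are: 3.606, 3.606, 2.236, 2.236, 4.243, 4.243, 3.606, 3.606.
Zeros with |z| < R = 3.0: (-1 + 2i), (-1 - 2i).
Count = 2.
By the argument principle, (1/2πi) ∮_{|z|=R} p'(z)/p(z) dz equals exactly this count.

Number of zeros inside |z| < 3.0: 2.


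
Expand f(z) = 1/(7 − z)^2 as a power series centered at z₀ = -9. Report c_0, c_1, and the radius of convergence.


Let w = z − z₀, so z = z₀ + w.
Then 7 − z = 7 − (z₀ + w) = (7 − z₀) − w = 16 − w.
f(z) = 1/(16 − w)^2 = (1/(16)^2) · (1 − w/(16))^{−2}.
By the binomial series (1−u)^{−2} = Σ_{n≥0} C(n+1, 1) u^n for |u|<1, with u = w/(16):
  c_n = C(n+1, 1) / (16)^(n+2).
  c_0 = 1/(16)^2 = 1/256.
  c_1 = 2/(16)^3 = 1/2048.
The series is valid for |w/d| < 1, i.e. |z − z₀| < |d|.
Radius of convergence: R = |7 − z₀| = |16| = 16 (distance from z₀ to the singularity z = 7).

c_0 = 1/256, c_1 = 1/2048; R = 16.


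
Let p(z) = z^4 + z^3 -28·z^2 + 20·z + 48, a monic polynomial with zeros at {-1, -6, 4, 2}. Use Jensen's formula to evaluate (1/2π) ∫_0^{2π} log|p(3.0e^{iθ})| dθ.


Zeros: -6, -1, 2, 4; r = 3.0.
Inside |z| < r: -1, 2. Outside (|z| ≥ r): -6, 4.
p(0) = 48, so log|p(0)| = log(48) = 3.8712.
Apply Jensen: I(r) = log|p(0)| + Σ_k log(r/|z_k|), summed over zeros inside |z| < r.
  log(r/|z_k|) for z_k = -1: log(3.0/1) = 1.0986
  log(r/|z_k|) for z_k = 2: log(3.0/2) = 0.4055
  Outside zeros (-6, 4) contribute nothing to the Jensen sum.
Sum over inside zeros: 1.5041.
I(r) = log|p(0)| + (inside sum) = 3.8712 + 1.5041 = 5.3753.
Note: since some zeros are outside |z| ≤ r, the simplified n·log(r) form does NOT apply — only the inside zeros contribute.

I(r) ≈ 5.3753.


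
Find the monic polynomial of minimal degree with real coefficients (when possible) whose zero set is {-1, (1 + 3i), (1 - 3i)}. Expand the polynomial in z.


The polynomial is p(z) = ∏_{α ∈ S} (z − α), where S = {-1, (1 + 3i), (1 - 3i)}.
Expanding the product yields: p(z) = z^3 -z^2 + 8·z + 10.
Note conjugate pairs combine to real quadratics: (z − (1+3i))(z − (1−3i)) = z² − 2z + 10.
The resulting polynomial has degree 3 and real coefficients as required.

p(z) = z^3 -z^2 + 8·z + 10.


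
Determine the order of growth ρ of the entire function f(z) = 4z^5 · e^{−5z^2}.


M(r) = max_{|z|=r} |4|·|z|^5·|e^{−5z^2}| = 4·r^5 · e^{5r^2} (the factors attain their maxima compatibly on |z|=r). Then log M(r) = log 4 + 5·log r + 5r^2, dominated by the last term, so log log M(r) ~ 2·log r. The polynomial factor 4z^5 contributes only a log r term and does not affect the order. ρ = 2.
Therefore ρ = 2.

Order ρ = 2.


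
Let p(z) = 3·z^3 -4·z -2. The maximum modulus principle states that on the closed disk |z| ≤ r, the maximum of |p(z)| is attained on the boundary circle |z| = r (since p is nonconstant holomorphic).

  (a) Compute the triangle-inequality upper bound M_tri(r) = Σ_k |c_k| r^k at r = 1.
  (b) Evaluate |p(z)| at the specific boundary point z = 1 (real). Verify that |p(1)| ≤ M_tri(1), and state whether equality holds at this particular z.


Coefficients: c_0 = -2, c_1 = -4, c_2 = 0, c_3 = 3. Radius r = 1.
Part (a). Triangle bound: M_tri(r) = Σ_k |c_k| r^k
  = |-2|·1^0 + |-4|·1^1 + |0|·1^2 + |3|·1^3
  = 2 + 4 + 0 + 3 = 9.
This bounds M(r) := max_{|z|=r} |p(z)| from above; equality holds iff all terms c_k z^k can be made to align in phase at a single z on |z|=r.
Part (b). At z = 1 (real, on the circle |z| = r):
  p(1) = (-2)·1^0 + (-4)·1^1 + (0)·1^2 + (3)·1^3 = -3.
  |p(1)| = 3.
Check: |p(1)| = 3 ≤ 9 = M_tri(1). ✓ Equality does not hold at z = 1 (the coefficients have mixed signs, so the terms do not all align in phase there).

M_tri(1) = 9; |p(1)| = 3; equality at z=1: no.


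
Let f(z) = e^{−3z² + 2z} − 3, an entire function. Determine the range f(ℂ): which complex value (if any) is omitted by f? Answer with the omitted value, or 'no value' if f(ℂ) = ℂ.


Little Picard bounds the complement of f(ℂ) to at most one point.
The exponent g(z) = −3z² + 2z is a nonconstant polynomial, hence surjective onto ℂ. So e^{g(z)} takes every value in {e^w : w ∈ ℂ} = ℂ ∖ {0}. Adding -3 shifts the range to ℂ ∖ {-3}. f omits exactly -3.

Omitted value: -3.


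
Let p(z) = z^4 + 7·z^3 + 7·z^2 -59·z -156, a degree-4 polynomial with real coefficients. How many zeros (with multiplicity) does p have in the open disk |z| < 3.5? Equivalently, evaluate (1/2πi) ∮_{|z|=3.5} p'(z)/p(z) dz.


The zeros of p are: (-3 + 2i), (-3 - 2i), 3, -4.
Their magnitudes are: 3.606, 3.606, 3, 4.
Zeros with |z| < R = 3.5: 3.
Count = 1.
By the argument principle, (1/2πi) ∮_{|z|=R} p'(z)/p(z) dz equals exactly this count.

Number of zeros inside |z| < 3.5: 1.


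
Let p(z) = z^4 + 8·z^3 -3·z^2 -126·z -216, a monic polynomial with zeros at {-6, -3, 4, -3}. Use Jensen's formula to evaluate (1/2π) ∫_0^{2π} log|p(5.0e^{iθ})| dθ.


Zeros: -6, -3, -3, 4; r = 5.0.
Inside |z| < r: -3, -3, 4. Outside (|z| ≥ r): -6.
p(0) = -216, so log|p(0)| = log(216) = 5.3753.
Apply Jensen: I(r) = log|p(0)| + Σ_k log(r/|z_k|), summed over zeros inside |z| < r.
  log(r/|z_k|) for z_k = -3: log(5.0/3) = 0.5108
  log(r/|z_k|) for z_k = 4: log(5.0/4) = 0.2231
  log(r/|z_k|) for z_k = -3: log(5.0/3) = 0.5108
  Outside zeros (-6) contribute nothing to the Jensen sum.
Sum over inside zeros: 1.2448.
I(r) = log|p(0)| + (inside sum) = 5.3753 + 1.2448 = 6.6201.
Note: since some zeros are outside |z| ≤ r, the simplified n·log(r) form does NOT apply — only the inside zeros contribute.

I(r) ≈ 6.6201.


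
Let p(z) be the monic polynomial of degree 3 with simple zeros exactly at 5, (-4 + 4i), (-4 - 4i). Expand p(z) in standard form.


The polynomial is p(z) = ∏_{α ∈ S} (z − α), where S = {5, (-4 + 4i), (-4 - 4i)}.
Expanding the product yields: p(z) = z^3 + 3·z^2 -8·z -160.
Note conjugate pairs combine to real quadratics: (z − (-4+4i))(z − (-4−4i)) = z² + 8z + 32.
The resulting polynomial has degree 3 and real coefficients as required.

p(z) = z^3 + 3·z^2 -8·z -160.


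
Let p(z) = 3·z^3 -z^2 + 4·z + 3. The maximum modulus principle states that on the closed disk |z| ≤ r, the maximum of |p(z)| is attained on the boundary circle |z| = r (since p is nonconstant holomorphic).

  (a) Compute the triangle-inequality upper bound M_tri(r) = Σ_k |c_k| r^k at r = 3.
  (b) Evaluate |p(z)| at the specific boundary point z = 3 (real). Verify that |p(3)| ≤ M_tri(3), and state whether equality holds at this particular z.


Coefficients: c_0 = 3, c_1 = 4, c_2 = -1, c_3 = 3. Radius r = 3.
Part (a). Triangle bound: M_tri(r) = Σ_k |c_k| r^k
  = |3|·3^0 + |4|·3^1 + |-1|·3^2 + |3|·3^3
  = 3 + 12 + 9 + 81 = 105.
This bounds M(r) := max_{|z|=r} |p(z)| from above; equality holds iff all terms c_k z^k can be made to align in phase at a single z on |z|=r.
Part (b). At z = 3 (real, on the circle |z| = r):
  p(3) = (3)·3^0 + (4)·3^1 + (-1)·3^2 + (3)·3^3 = 87.
  |p(3)| = 87.
Check: |p(3)| = 87 ≤ 105 = M_tri(3). ✓ Equality does not hold at z = 3 (the coefficients have mixed signs, so the terms do not all align in phase there).

M_tri(3) = 105; |p(3)| = 87; equality at z=3: no.
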